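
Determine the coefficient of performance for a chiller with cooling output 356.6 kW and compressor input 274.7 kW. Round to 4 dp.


COP = 356.6 / 274.7 = 1.2981

1.2981


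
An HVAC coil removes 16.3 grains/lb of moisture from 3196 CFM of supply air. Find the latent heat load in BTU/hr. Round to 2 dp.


Q = 0.68 * 3196 * 16.3 = 35424.46 BTU/hr

35424.46 BTU/hr


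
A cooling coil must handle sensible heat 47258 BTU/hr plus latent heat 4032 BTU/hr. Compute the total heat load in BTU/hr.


Qt = 47258 + 4032 = 51290 BTU/hr

51290 BTU/hr


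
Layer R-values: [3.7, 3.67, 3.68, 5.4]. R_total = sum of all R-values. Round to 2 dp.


R_total = 3.7 + 3.67 + 3.68 + 5.4 = 16.45

16.45


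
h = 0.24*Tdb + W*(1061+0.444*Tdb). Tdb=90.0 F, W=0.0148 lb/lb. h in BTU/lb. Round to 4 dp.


h = 0.24*90.0 + 0.0148*(1061+0.444*90.0) = 37.8942 BTU/lb

37.8942 BTU/lb


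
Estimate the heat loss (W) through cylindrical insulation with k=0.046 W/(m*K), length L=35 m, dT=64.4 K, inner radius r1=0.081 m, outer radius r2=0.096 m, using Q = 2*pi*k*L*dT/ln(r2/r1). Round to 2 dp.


Q = 2*pi*0.046*35*64.4/ln(0.096/0.081) = 3834.43 W

3834.43 W


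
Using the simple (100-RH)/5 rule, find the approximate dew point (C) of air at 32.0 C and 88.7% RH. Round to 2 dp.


Td = 32.0 - (100-88.7)/5 = 29.74 C

29.74 C


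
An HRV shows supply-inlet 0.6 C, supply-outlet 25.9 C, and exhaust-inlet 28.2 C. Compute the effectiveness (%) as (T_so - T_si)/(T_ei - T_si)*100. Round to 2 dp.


eff = (25.9-0.6)/(28.2-0.6)*100 = 91.67 %

91.67 %


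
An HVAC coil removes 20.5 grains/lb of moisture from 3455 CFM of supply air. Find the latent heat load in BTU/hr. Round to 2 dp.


Q = 0.68 * 3455 * 20.5 = 48162.70 BTU/hr

48162.70 BTU/hr


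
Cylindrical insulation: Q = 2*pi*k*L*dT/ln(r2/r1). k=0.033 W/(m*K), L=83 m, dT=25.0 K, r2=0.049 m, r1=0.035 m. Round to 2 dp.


Q = 2*pi*0.033*83*25.0/ln(0.049/0.035) = 1278.68 W

1278.68 W


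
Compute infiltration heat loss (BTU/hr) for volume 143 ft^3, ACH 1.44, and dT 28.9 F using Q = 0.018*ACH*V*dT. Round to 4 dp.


Q = 0.018 * 1.44 * 143 * 28.9 = 107.1196 BTU/hr

107.1196 BTU/hr


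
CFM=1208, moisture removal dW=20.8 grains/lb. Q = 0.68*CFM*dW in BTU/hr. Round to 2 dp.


Q = 0.68 * 1208 * 20.8 = 17085.95 BTU/hr

17085.95 BTU/hr


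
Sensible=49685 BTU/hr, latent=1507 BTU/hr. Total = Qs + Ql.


Qt = 49685 + 1507 = 51192 BTU/hr

51192 BTU/hr


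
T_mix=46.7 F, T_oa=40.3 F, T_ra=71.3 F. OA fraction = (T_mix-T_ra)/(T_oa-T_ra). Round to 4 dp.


frac = (46.7 - 71.3) / (40.3 - 71.3) = 0.7935

0.7935


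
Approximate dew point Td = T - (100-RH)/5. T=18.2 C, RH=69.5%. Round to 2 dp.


Td = 18.2 - (100-69.5)/5 = 12.10 C

12.10 C


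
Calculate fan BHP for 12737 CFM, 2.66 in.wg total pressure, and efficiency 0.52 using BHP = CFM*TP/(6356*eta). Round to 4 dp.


BHP = 12737 * 2.66 / (6356 * 0.52) = 10.2509 hp

10.2509 hp


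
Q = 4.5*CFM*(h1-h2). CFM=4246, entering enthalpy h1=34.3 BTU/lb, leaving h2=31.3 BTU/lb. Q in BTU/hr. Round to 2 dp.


Q = 4.5 * 4246 * (34.3 - 31.3) = 57321.00 BTU/hr

57321.00 BTU/hr


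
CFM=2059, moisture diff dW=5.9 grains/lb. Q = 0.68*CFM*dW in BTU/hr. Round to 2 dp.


Q = 0.68 * 2059 * 5.9 = 8260.71 BTU/hr

8260.71 BTU/hr


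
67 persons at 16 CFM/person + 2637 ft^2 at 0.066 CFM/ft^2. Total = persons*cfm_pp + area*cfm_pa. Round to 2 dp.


Total = 67*16 + 2637*0.066 = 1246.04 CFM

1246.04 CFM


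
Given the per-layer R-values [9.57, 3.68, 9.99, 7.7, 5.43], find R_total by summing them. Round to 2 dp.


R_total = 9.57 + 3.68 + 9.99 + 7.7 + 5.43 = 36.37

36.37


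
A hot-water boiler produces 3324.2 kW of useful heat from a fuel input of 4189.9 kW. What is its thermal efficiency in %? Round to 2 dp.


eta = (3324.2/4189.9)*100 = 79.34 %

79.34 %


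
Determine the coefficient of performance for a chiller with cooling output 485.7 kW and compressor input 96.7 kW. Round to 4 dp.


COP = 485.7 / 96.7 = 5.0228

5.0228


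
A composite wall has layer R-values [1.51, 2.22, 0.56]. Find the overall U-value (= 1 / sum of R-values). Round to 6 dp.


R_total = 1.51 + 2.22 + 0.56 = 4.29
U = 1/4.29 = 0.233100

0.233100


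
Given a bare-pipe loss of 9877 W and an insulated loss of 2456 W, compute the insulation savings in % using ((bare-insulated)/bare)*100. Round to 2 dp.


Savings = ((9877-2456)/9877)*100 = 75.13 %

75.13 %


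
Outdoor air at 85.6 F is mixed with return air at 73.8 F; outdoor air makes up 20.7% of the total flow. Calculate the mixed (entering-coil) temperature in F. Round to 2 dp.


T_mix = 73.8 + (20.7/100)*(85.6-73.8) = 76.24 F

76.24 F


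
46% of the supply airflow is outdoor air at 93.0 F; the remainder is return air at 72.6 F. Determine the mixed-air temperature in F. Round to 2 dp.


T_mix = 0.46*93.0 + 0.54*72.6 = 81.98 F

81.98 F


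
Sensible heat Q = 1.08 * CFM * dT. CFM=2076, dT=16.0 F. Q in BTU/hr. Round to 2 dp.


Q = 1.08 * 2076 * 16.0 = 35873.28 BTU/hr

35873.28 BTU/hr


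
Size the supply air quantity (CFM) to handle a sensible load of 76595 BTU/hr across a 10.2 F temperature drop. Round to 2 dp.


CFM = 76595 / (1.08 * 10.2) = 6953.07

6953.07 CFM


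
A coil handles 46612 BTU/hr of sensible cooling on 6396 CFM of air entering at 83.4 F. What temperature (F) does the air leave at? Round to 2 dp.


dT = 46612/(1.08*6396) = 6.7479
T_leave = 83.4 - 6.7479 = 76.65 F

76.65 F


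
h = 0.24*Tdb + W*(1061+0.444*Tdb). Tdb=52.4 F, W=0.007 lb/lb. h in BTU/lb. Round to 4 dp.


h = 0.24*52.4 + 0.007*(1061+0.444*52.4) = 20.1659 BTU/lb

20.1659 BTU/lb


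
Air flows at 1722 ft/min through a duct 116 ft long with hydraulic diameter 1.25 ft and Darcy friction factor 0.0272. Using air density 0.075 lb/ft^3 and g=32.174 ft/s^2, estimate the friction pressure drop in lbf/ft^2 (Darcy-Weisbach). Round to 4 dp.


v_fps = 1722/60 = 28.7 ft/s
dp = 0.0272*(116/1.25)*0.075*28.7^2/(2*32.174) = 2.4233 lbf/ft^2

2.4233 lbf/ft^2


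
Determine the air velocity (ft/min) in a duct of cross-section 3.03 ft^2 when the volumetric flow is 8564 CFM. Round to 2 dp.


V = 8564 / 3.03 = 2826.40 ft/min

2826.40 ft/min


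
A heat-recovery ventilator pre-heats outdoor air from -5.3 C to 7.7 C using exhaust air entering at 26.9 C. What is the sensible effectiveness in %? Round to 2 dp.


eff = (7.7-(-5.3))/(26.9-(-5.3))*100 = 40.37 %

40.37 %


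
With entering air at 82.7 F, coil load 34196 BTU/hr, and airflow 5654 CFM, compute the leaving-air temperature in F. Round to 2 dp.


dT = 34196/(1.08*5654) = 5.6001
T_leave = 82.7 - 5.6001 = 77.10 F

77.10 F


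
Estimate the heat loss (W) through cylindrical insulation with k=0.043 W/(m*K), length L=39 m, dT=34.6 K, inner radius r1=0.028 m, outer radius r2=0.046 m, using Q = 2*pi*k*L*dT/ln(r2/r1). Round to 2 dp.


Q = 2*pi*0.043*39*34.6/ln(0.046/0.028) = 734.39 W

734.39 W


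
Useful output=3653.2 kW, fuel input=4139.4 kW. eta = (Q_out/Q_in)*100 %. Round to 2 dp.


eta = (3653.2/4139.4)*100 = 88.25 %

88.25 %


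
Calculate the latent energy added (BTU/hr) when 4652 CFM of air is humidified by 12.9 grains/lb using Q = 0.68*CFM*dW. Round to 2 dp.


Q = 0.68 * 4652 * 12.9 = 40807.34 BTU/hr

40807.34 BTU/hr


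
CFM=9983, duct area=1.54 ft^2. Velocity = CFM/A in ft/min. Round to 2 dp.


V = 9983 / 1.54 = 6482.47 ft/min

6482.47 ft/min


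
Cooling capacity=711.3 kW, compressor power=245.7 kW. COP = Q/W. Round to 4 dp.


COP = 711.3 / 245.7 = 2.8950

2.8950


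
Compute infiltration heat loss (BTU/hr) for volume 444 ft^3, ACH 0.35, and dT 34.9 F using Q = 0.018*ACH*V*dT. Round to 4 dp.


Q = 0.018 * 0.35 * 444 * 34.9 = 97.6223 BTU/hr

97.6223 BTU/hr


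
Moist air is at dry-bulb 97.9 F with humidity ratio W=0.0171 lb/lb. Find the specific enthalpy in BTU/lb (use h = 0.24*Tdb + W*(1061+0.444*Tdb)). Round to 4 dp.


h = 0.24*97.9 + 0.0171*(1061+0.444*97.9) = 42.3824 BTU/lb

42.3824 BTU/lb


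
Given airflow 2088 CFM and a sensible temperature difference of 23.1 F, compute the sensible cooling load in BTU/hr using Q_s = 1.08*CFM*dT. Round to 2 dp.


Q = 1.08 * 2088 * 23.1 = 52091.42 BTU/hr

52091.42 BTU/hr


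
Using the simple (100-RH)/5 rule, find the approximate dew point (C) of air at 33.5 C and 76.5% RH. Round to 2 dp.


Td = 33.5 - (100-76.5)/5 = 28.80 C

28.80 C


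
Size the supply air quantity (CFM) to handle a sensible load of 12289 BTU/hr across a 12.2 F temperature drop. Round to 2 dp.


CFM = 12289 / (1.08 * 12.2) = 932.68

932.68 CFM


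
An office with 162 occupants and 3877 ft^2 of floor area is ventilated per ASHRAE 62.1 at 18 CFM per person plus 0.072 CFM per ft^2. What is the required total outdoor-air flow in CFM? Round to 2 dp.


Total = 162*18 + 3877*0.072 = 3195.14 CFM

3195.14 CFM


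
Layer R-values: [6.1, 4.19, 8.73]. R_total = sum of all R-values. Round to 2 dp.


R_total = 6.1 + 4.19 + 8.73 = 19.02

19.02


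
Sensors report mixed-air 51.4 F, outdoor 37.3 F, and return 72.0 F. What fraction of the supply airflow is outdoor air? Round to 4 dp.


frac = (51.4 - 72.0) / (37.3 - 72.0) = 0.5937

0.5937


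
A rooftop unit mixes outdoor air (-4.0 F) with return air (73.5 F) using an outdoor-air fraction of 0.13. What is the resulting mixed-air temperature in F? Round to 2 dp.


T_mix = 0.13*(-4.0) + 0.87*73.5 = 63.43 F

63.43 F


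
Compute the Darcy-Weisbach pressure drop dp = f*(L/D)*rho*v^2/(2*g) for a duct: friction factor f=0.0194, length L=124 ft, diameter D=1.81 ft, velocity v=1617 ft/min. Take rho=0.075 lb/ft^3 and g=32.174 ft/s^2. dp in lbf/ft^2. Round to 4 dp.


v_fps = 1617/60 = 26.95 ft/s
dp = 0.0194*(124/1.81)*0.075*26.95^2/(2*32.174) = 1.1251 lbf/ft^2

1.1251 lbf/ft^2


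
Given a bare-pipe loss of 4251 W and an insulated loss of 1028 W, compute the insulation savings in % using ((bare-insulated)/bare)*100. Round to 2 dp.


Savings = ((4251-1028)/4251)*100 = 75.82 %

75.82 %


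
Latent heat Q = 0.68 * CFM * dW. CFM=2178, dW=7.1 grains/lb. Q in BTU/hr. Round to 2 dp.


Q = 0.68 * 2178 * 7.1 = 10515.38 BTU/hr

10515.38 BTU/hr


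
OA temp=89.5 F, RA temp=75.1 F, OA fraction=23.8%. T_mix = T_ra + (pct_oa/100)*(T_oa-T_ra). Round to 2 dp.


T_mix = 75.1 + (23.8/100)*(89.5-75.1) = 78.53 F

78.53 F


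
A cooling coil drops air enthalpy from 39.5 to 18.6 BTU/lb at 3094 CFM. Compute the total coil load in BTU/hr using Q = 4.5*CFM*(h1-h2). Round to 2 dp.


Q = 4.5 * 3094 * (39.5 - 18.6) = 290990.70 BTU/hr

290990.70 BTU/hr


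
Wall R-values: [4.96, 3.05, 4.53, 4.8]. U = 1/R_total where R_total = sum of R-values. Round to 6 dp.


R_total = 4.96 + 3.05 + 4.53 + 4.8 = 17.34
U = 1/17.34 = 0.057670

0.057670


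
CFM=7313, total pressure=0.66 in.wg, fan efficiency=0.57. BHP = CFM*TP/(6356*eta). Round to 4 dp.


BHP = 7313 * 0.66 / (6356 * 0.57) = 1.3322 hp

1.3322 hp


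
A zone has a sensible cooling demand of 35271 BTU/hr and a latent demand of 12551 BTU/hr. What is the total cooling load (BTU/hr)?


Qt = 35271 + 12551 = 47822 BTU/hr

47822 BTU/hr


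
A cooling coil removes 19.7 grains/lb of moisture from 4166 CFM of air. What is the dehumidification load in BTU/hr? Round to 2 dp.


Q = 0.68 * 4166 * 19.7 = 55807.74 BTU/hr

55807.74 BTU/hr


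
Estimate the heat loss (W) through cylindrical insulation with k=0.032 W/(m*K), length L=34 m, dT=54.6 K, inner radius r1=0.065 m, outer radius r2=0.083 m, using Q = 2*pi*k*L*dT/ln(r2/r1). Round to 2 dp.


Q = 2*pi*0.032*34*54.6/ln(0.083/0.065) = 1526.88 W

1526.88 W


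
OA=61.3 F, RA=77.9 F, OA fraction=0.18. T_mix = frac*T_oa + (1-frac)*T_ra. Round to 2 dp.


T_mix = 0.18*61.3 + 0.82*77.9 = 74.91 F

74.91 F


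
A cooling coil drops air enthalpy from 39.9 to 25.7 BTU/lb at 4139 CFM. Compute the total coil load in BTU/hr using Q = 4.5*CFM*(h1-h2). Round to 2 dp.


Q = 4.5 * 4139 * (39.9 - 25.7) = 264482.10 BTU/hr

264482.10 BTU/hr


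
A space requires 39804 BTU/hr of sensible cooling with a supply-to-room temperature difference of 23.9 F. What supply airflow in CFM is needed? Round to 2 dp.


CFM = 39804 / (1.08 * 23.9) = 1542.07

1542.07 CFM


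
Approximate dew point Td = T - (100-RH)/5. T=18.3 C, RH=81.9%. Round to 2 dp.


Td = 18.3 - (100-81.9)/5 = 14.68 C

14.68 C


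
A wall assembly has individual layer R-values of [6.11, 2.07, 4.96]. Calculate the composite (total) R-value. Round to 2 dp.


R_total = 6.11 + 2.07 + 4.96 = 13.14

13.14


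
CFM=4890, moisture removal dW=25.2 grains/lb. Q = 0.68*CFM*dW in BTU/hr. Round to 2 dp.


Q = 0.68 * 4890 * 25.2 = 83795.04 BTU/hr

83795.04 BTU/hr


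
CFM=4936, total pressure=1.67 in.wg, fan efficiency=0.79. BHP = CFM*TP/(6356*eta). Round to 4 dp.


BHP = 4936 * 1.67 / (6356 * 0.79) = 1.6417 hp

1.6417 hp


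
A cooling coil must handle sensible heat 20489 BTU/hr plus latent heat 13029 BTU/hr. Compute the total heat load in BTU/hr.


Qt = 20489 + 13029 = 33518 BTU/hr

33518 BTU/hr


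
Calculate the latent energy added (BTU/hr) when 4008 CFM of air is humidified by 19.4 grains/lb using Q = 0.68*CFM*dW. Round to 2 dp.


Q = 0.68 * 4008 * 19.4 = 52873.54 BTU/hr

52873.54 BTU/hr


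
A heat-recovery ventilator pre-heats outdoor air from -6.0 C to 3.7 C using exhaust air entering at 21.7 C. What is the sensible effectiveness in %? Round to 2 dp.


eff = (3.7-(-6.0))/(21.7-(-6.0))*100 = 35.02 %

35.02 %


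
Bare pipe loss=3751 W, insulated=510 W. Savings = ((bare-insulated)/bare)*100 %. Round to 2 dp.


Savings = ((3751-510)/3751)*100 = 86.40 %

86.40 %


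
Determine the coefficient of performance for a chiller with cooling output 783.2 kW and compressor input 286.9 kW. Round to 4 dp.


COP = 783.2 / 286.9 = 2.7299

2.7299


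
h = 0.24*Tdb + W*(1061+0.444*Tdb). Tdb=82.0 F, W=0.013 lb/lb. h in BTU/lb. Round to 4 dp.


h = 0.24*82.0 + 0.013*(1061+0.444*82.0) = 33.9463 BTU/lb

33.9463 BTU/lb


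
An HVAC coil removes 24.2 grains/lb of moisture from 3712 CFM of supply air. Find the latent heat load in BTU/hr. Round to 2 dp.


Q = 0.68 * 3712 * 24.2 = 61084.67 BTU/hr

61084.67 BTU/hr


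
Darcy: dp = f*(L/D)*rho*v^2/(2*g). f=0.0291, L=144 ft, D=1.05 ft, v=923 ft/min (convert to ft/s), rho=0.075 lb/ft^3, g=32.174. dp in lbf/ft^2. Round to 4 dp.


v_fps = 923/60 = 15.3833 ft/s
dp = 0.0291*(144/1.05)*0.075*15.3833^2/(2*32.174) = 1.1008 lbf/ft^2

1.1008 lbf/ft^2


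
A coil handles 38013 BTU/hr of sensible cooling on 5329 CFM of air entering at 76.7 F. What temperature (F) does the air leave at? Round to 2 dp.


dT = 38013/(1.08*5329) = 6.6048
T_leave = 76.7 - 6.6048 = 70.10 F

70.10 F


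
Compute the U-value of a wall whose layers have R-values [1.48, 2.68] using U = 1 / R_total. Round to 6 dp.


R_total = 1.48 + 2.68 = 4.16
U = 1/4.16 = 0.240385

0.240385


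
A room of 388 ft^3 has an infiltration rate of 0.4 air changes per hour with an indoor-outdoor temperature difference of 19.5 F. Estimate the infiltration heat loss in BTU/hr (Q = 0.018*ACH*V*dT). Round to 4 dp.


Q = 0.018 * 0.4 * 388 * 19.5 = 54.4752 BTU/hr

54.4752 BTU/hr


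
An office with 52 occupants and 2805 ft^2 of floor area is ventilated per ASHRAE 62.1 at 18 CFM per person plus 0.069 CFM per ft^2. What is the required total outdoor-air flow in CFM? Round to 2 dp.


Total = 52*18 + 2805*0.069 = 1129.55 CFM

1129.55 CFM


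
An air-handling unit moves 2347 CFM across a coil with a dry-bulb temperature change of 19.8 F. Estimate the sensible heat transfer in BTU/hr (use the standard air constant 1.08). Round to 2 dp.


Q = 1.08 * 2347 * 19.8 = 50188.25 BTU/hr

50188.25 BTU/hr


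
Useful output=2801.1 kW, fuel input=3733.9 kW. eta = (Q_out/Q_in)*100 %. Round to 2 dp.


eta = (2801.1/3733.9)*100 = 75.02 %

75.02 %


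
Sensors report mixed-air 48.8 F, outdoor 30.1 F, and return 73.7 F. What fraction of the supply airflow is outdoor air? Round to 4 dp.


frac = (48.8 - 73.7) / (30.1 - 73.7) = 0.5711

0.5711


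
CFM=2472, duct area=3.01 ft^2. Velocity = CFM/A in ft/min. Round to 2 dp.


V = 2472 / 3.01 = 821.26 ft/min

821.26 ft/min


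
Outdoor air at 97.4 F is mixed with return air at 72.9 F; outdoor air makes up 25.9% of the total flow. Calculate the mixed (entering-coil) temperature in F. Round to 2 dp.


T_mix = 72.9 + (25.9/100)*(97.4-72.9) = 79.25 F

79.25 F


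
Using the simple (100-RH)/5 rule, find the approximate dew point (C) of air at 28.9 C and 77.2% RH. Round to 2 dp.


Td = 28.9 - (100-77.2)/5 = 24.34 C

24.34 C


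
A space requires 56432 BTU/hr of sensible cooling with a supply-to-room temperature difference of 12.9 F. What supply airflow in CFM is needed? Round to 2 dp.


CFM = 56432 / (1.08 * 12.9) = 4050.53

4050.53 CFM


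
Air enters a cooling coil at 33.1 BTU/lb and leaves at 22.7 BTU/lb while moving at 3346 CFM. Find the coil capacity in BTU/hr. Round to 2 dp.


Q = 4.5 * 3346 * (33.1 - 22.7) = 156592.80 BTU/hr

156592.80 BTU/hr


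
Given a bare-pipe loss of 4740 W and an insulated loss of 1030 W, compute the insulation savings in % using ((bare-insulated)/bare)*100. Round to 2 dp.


Savings = ((4740-1030)/4740)*100 = 78.27 %

78.27 %


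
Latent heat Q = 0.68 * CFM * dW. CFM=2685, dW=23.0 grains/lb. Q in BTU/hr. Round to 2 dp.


Q = 0.68 * 2685 * 23.0 = 41993.40 BTU/hr

41993.40 BTU/hr


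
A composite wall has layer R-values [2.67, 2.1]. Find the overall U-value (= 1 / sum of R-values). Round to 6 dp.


R_total = 2.67 + 2.1 = 4.77
U = 1/4.77 = 0.209644

0.209644


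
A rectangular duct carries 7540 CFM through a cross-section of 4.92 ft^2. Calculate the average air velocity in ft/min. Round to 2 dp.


V = 7540 / 4.92 = 1532.52 ft/min

1532.52 ft/min


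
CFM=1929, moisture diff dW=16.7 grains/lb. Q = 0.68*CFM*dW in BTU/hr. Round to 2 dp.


Q = 0.68 * 1929 * 16.7 = 21905.72 BTU/hr

21905.72 BTU/hr


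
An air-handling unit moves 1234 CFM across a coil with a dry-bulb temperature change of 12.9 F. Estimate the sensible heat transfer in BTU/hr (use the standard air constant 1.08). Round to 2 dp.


Q = 1.08 * 1234 * 12.9 = 17192.09 BTU/hr

17192.09 BTU/hr


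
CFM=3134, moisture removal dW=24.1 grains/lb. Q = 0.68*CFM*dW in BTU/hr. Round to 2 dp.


Q = 0.68 * 3134 * 24.1 = 51359.99 BTU/hr

51359.99 BTU/hr


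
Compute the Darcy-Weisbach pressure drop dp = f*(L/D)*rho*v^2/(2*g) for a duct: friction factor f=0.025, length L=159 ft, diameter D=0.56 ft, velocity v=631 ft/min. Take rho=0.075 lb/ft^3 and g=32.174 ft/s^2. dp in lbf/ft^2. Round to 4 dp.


v_fps = 631/60 = 10.5167 ft/s
dp = 0.025*(159/0.56)*0.075*10.5167^2/(2*32.174) = 0.9150 lbf/ft^2

0.9150 lbf/ft^2


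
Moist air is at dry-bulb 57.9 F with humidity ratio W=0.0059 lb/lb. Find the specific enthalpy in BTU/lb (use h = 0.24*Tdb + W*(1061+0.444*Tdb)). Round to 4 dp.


h = 0.24*57.9 + 0.0059*(1061+0.444*57.9) = 20.3076 BTU/lb

20.3076 BTU/lb


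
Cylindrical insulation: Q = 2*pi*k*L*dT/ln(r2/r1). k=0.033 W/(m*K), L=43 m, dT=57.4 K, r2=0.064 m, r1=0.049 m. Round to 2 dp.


Q = 2*pi*0.033*43*57.4/ln(0.064/0.049) = 1916.29 W

1916.29 W


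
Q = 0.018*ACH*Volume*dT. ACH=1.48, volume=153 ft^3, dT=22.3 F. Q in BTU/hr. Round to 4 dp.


Q = 0.018 * 1.48 * 153 * 22.3 = 90.8930 BTU/hr

90.8930 BTU/hr


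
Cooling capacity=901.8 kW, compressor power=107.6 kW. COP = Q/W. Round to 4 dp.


COP = 901.8 / 107.6 = 8.3810

8.3810


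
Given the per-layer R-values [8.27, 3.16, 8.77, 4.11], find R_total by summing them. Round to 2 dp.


R_total = 8.27 + 3.16 + 8.77 + 4.11 = 24.31

24.31


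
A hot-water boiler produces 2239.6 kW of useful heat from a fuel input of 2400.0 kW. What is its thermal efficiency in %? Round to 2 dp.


eta = (2239.6/2400.0)*100 = 93.32 %

93.32 %


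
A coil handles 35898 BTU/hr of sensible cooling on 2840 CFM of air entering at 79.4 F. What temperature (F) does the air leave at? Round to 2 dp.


dT = 35898/(1.08*2840) = 11.7038
T_leave = 79.4 - 11.7038 = 67.70 F

67.70 F


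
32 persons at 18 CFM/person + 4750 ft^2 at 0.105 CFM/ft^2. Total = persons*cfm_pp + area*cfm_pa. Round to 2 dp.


Total = 32*18 + 4750*0.105 = 1074.75 CFM

1074.75 CFM


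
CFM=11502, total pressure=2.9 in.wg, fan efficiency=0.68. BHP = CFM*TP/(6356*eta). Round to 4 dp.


BHP = 11502 * 2.9 / (6356 * 0.68) = 7.7175 hp

7.7175 hp


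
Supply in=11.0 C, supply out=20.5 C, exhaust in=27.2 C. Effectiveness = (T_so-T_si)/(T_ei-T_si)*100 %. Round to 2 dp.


eff = (20.5-11.0)/(27.2-11.0)*100 = 58.64 %

58.64 %


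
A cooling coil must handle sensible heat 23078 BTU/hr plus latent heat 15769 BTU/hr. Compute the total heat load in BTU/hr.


Qt = 23078 + 15769 = 38847 BTU/hr

38847 BTU/hr


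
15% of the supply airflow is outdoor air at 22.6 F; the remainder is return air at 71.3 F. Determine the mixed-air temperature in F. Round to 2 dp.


T_mix = 0.15*22.6 + 0.85*71.3 = 64.00 F

64.00 F


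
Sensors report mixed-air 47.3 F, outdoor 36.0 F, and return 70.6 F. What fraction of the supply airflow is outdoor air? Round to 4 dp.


frac = (47.3 - 70.6) / (36.0 - 70.6) = 0.6734

0.6734


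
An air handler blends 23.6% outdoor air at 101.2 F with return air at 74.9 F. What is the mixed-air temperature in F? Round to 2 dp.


T_mix = 74.9 + (23.6/100)*(101.2-74.9) = 81.11 F

81.11 F


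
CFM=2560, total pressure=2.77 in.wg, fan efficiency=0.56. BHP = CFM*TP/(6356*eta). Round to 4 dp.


BHP = 2560 * 2.77 / (6356 * 0.56) = 1.9923 hp

1.9923 hp


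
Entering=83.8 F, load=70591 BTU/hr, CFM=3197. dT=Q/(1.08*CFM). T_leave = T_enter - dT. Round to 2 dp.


dT = 70591/(1.08*3197) = 20.4448
T_leave = 83.8 - 20.4448 = 63.36 F

63.36 F


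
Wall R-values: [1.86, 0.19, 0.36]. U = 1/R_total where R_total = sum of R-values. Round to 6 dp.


R_total = 1.86 + 0.19 + 0.36 = 2.41
U = 1/2.41 = 0.414938

0.414938


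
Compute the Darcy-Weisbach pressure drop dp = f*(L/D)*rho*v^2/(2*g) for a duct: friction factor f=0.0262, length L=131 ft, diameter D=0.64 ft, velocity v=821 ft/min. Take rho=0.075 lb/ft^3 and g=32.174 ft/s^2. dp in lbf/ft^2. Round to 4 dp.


v_fps = 821/60 = 13.6833 ft/s
dp = 0.0262*(131/0.64)*0.075*13.6833^2/(2*32.174) = 1.1703 lbf/ft^2

1.1703 lbf/ft^2


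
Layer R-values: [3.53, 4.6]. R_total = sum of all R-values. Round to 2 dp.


R_total = 3.53 + 4.6 = 8.13

8.13


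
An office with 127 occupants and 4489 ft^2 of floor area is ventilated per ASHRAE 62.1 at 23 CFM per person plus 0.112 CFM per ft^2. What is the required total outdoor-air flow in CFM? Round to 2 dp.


Total = 127*23 + 4489*0.112 = 3423.77 CFM

3423.77 CFM


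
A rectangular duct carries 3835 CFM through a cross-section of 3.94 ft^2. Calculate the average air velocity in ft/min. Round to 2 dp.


V = 3835 / 3.94 = 973.35 ft/min

973.35 ft/min


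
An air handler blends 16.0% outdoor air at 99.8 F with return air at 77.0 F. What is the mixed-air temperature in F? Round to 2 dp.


T_mix = 77.0 + (16.0/100)*(99.8-77.0) = 80.65 F

80.65 F


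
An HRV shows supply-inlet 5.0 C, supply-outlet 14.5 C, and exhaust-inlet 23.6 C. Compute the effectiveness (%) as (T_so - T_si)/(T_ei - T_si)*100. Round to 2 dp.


eff = (14.5-5.0)/(23.6-5.0)*100 = 51.08 %

51.08 %


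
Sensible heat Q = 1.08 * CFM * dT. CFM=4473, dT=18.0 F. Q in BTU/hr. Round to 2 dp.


Q = 1.08 * 4473 * 18.0 = 86955.12 BTU/hr

86955.12 BTU/hr


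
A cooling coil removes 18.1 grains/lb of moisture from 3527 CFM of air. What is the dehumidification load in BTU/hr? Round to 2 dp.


Q = 0.68 * 3527 * 18.1 = 43410.32 BTU/hr

43410.32 BTU/hr


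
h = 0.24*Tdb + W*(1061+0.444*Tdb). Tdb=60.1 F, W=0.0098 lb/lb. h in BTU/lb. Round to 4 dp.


h = 0.24*60.1 + 0.0098*(1061+0.444*60.1) = 25.0833 BTU/lb

25.0833 BTU/lb


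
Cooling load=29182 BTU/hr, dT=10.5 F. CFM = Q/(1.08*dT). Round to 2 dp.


CFM = 29182 / (1.08 * 10.5) = 2573.37

2573.37 CFM


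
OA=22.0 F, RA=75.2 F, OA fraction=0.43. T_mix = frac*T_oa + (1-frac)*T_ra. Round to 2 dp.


T_mix = 0.43*22.0 + 0.57*75.2 = 52.32 F

52.32 F


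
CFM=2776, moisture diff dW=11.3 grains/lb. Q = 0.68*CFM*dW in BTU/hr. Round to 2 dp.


Q = 0.68 * 2776 * 11.3 = 21330.78 BTU/hr

21330.78 BTU/hr


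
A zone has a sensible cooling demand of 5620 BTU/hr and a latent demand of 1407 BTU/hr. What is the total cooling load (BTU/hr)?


Qt = 5620 + 1407 = 7027 BTU/hr

7027 BTU/hr


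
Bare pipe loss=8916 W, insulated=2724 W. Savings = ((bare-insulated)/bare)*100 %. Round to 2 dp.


Savings = ((8916-2724)/8916)*100 = 69.45 %

69.45 %


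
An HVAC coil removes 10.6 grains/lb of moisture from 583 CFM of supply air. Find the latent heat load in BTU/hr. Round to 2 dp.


Q = 0.68 * 583 * 10.6 = 4202.26 BTU/hr

4202.26 BTU/hr


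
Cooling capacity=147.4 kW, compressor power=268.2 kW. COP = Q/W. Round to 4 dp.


COP = 147.4 / 268.2 = 0.5496

0.5496


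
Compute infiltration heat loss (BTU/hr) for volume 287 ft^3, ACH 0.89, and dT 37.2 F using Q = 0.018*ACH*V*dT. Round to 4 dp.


Q = 0.018 * 0.89 * 287 * 37.2 = 171.0359 BTU/hr

171.0359 BTU/hr


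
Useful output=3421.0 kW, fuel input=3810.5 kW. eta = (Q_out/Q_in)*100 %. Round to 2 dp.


eta = (3421.0/3810.5)*100 = 89.78 %

89.78 %


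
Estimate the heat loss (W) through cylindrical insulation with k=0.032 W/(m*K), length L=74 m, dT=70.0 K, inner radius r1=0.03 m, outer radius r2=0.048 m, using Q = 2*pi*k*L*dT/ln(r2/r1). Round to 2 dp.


Q = 2*pi*0.032*74*70.0/ln(0.048/0.03) = 2215.94 W

2215.94 W


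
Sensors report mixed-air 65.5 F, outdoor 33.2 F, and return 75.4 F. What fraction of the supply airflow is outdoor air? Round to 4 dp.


frac = (65.5 - 75.4) / (33.2 - 75.4) = 0.2346

0.2346


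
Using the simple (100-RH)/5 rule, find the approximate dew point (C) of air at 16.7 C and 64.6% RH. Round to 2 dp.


Td = 16.7 - (100-64.6)/5 = 9.62 C

9.62 C


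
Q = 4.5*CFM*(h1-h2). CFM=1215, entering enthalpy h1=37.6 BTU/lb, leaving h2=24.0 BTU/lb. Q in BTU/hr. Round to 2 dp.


Q = 4.5 * 1215 * (37.6 - 24.0) = 74358.00 BTU/hr

74358.00 BTU/hr


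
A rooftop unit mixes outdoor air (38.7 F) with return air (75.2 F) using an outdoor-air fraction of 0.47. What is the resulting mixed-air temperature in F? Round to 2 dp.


T_mix = 0.47*38.7 + 0.53*75.2 = 58.05 F

58.05 F


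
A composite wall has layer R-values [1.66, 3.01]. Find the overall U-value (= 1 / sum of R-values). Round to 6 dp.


R_total = 1.66 + 3.01 = 4.67
U = 1/4.67 = 0.214133

0.214133


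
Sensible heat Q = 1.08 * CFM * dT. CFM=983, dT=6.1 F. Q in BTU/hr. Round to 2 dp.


Q = 1.08 * 983 * 6.1 = 6476.00 BTU/hr

6476.00 BTU/hr


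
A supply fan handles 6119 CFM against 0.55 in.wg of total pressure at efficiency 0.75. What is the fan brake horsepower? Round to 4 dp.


BHP = 6119 * 0.55 / (6356 * 0.75) = 0.7060 hp

0.7060 hp


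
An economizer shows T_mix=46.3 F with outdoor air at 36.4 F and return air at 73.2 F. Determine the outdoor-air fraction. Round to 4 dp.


frac = (46.3 - 73.2) / (36.4 - 73.2) = 0.7310

0.7310


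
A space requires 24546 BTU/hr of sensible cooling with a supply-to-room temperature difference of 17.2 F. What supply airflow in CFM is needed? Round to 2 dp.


CFM = 24546 / (1.08 * 17.2) = 1321.38

1321.38 CFM


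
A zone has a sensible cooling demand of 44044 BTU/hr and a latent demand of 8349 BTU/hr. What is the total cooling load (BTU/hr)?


Qt = 44044 + 8349 = 52393 BTU/hr

52393 BTU/hr


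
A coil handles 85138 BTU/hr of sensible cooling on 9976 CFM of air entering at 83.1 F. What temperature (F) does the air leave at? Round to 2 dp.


dT = 85138/(1.08*9976) = 7.9021
T_leave = 83.1 - 7.9021 = 75.20 F

75.20 F


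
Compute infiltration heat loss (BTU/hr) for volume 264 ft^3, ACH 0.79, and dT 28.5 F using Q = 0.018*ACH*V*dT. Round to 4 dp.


Q = 0.018 * 0.79 * 264 * 28.5 = 106.9913 BTU/hr

106.9913 BTU/hr


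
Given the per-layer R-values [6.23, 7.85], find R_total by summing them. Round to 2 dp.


R_total = 6.23 + 7.85 = 14.08

14.08


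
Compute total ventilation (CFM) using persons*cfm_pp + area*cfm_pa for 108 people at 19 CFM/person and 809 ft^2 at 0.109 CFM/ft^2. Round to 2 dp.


Total = 108*19 + 809*0.109 = 2140.18 CFM

2140.18 CFM


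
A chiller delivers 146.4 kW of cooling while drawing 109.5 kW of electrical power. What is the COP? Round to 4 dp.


COP = 146.4 / 109.5 = 1.3370

1.3370


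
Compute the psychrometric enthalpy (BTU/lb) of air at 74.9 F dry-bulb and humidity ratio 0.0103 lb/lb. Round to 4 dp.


h = 0.24*74.9 + 0.0103*(1061+0.444*74.9) = 29.2468 BTU/lb

29.2468 BTU/lb


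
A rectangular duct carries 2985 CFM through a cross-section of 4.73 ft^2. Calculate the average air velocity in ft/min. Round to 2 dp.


V = 2985 / 4.73 = 631.08 ft/min

631.08 ft/min


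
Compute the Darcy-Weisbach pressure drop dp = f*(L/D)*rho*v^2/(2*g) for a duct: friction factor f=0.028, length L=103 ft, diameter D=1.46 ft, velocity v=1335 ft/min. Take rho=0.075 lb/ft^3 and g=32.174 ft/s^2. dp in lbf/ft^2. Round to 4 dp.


v_fps = 1335/60 = 22.25 ft/s
dp = 0.028*(103/1.46)*0.075*22.25^2/(2*32.174) = 1.1398 lbf/ft^2

1.1398 lbf/ft^2


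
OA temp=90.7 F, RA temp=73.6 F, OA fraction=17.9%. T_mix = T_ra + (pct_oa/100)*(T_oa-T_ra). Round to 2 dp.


T_mix = 73.6 + (17.9/100)*(90.7-73.6) = 76.66 F

76.66 F


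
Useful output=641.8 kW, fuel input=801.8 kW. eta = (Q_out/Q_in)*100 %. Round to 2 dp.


eta = (641.8/801.8)*100 = 80.04 %

80.04 %


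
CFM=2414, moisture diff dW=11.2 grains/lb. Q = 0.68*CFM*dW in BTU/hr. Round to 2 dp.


Q = 0.68 * 2414 * 11.2 = 18385.02 BTU/hr

18385.02 BTU/hr


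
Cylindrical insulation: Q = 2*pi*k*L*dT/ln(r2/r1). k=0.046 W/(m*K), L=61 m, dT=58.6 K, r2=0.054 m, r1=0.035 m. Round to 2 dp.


Q = 2*pi*0.046*61*58.6/ln(0.054/0.035) = 2382.54 W

2382.54 W


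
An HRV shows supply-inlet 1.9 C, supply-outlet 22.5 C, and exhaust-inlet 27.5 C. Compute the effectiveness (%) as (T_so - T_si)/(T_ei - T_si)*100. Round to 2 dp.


eff = (22.5-1.9)/(27.5-1.9)*100 = 80.47 %

80.47 %


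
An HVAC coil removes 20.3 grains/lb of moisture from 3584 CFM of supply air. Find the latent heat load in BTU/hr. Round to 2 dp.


Q = 0.68 * 3584 * 20.3 = 49473.54 BTU/hr

49473.54 BTU/hr


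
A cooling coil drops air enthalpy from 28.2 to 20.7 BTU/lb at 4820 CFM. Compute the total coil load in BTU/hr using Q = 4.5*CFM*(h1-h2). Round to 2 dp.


Q = 4.5 * 4820 * (28.2 - 20.7) = 162675.00 BTU/hr

162675.00 BTU/hr


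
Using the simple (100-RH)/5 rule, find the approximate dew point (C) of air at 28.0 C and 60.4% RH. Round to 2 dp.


Td = 28.0 - (100-60.4)/5 = 20.08 C

20.08 C


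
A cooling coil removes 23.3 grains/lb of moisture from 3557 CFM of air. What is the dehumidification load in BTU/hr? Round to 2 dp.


Q = 0.68 * 3557 * 23.3 = 56357.11 BTU/hr

56357.11 BTU/hr


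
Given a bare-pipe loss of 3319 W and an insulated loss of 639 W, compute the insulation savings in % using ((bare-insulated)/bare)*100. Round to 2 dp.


Savings = ((3319-639)/3319)*100 = 80.75 %

80.75 %


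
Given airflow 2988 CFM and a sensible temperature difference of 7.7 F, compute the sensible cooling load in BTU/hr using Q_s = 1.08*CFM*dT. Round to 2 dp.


Q = 1.08 * 2988 * 7.7 = 24848.21 BTU/hr

24848.21 BTU/hr


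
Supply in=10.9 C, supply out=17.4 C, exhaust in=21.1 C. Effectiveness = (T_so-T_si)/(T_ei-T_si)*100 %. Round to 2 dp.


eff = (17.4-10.9)/(21.1-10.9)*100 = 63.73 %

63.73 %


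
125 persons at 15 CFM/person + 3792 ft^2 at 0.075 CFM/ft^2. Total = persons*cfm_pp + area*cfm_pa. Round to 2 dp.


Total = 125*15 + 3792*0.075 = 2159.40 CFM

2159.40 CFM


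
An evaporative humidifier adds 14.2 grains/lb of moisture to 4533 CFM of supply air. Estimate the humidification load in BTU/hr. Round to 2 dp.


Q = 0.68 * 4533 * 14.2 = 43770.65 BTU/hr

43770.65 BTU/hr


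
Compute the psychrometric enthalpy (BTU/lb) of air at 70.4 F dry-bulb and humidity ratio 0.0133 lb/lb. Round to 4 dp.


h = 0.24*70.4 + 0.0133*(1061+0.444*70.4) = 31.4230 BTU/lb

31.4230 BTU/lb


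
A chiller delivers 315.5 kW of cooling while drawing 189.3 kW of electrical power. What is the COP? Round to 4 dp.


COP = 315.5 / 189.3 = 1.6667

1.6667


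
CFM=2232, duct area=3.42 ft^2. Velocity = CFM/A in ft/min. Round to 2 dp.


V = 2232 / 3.42 = 652.63 ft/min

652.63 ft/min


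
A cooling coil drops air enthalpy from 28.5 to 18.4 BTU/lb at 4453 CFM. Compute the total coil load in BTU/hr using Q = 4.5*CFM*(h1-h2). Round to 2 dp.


Q = 4.5 * 4453 * (28.5 - 18.4) = 202388.85 BTU/hr

202388.85 BTU/hr


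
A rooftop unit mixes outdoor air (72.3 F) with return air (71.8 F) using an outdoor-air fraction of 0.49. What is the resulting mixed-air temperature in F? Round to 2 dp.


T_mix = 0.49*72.3 + 0.51*71.8 = 72.05 F

72.05 F


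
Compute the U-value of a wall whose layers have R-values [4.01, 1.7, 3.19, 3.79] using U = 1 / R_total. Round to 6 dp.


R_total = 4.01 + 1.7 + 3.19 + 3.79 = 12.69
U = 1/12.69 = 0.078802

0.078802


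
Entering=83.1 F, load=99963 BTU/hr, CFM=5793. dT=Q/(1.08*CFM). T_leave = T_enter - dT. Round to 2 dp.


dT = 99963/(1.08*5793) = 15.9776
T_leave = 83.1 - 15.9776 = 67.12 F

67.12 F


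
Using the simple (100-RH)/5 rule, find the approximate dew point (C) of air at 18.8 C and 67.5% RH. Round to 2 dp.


Td = 18.8 - (100-67.5)/5 = 12.30 C

12.30 C


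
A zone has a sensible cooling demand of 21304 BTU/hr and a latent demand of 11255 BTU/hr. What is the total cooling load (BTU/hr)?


Qt = 21304 + 11255 = 32559 BTU/hr

32559 BTU/hr


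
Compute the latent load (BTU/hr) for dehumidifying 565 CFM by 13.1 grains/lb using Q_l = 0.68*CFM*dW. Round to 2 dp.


Q = 0.68 * 565 * 13.1 = 5033.02 BTU/hr

5033.02 BTU/hr


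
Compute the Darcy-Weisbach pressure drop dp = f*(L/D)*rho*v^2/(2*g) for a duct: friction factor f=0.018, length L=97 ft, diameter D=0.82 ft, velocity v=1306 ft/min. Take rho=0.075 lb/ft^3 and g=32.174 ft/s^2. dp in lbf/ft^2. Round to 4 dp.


v_fps = 1306/60 = 21.7667 ft/s
dp = 0.018*(97/0.82)*0.075*21.7667^2/(2*32.174) = 1.1758 lbf/ft^2

1.1758 lbf/ft^2


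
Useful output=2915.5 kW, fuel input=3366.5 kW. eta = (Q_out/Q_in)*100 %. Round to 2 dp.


eta = (2915.5/3366.5)*100 = 86.60 %

86.60 %


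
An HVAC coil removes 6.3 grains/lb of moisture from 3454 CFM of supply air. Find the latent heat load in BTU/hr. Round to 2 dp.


Q = 0.68 * 3454 * 6.3 = 14796.94 BTU/hr

14796.94 BTU/hr


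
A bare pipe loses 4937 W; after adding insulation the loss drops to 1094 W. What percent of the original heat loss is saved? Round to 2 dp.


Savings = ((4937-1094)/4937)*100 = 77.84 %

77.84 %


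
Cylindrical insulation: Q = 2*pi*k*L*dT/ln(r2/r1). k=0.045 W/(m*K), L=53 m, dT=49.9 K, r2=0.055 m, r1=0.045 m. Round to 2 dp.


Q = 2*pi*0.045*53*49.9/ln(0.055/0.045) = 3726.36 W

3726.36 W


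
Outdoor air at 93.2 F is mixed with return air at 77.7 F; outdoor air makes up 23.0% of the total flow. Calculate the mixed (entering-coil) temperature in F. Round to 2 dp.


T_mix = 77.7 + (23.0/100)*(93.2-77.7) = 81.27 F

81.27 F


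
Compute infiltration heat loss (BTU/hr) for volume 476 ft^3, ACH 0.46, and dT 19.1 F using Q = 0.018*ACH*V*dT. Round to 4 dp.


Q = 0.018 * 0.46 * 476 * 19.1 = 75.2784 BTU/hr

75.2784 BTU/hr


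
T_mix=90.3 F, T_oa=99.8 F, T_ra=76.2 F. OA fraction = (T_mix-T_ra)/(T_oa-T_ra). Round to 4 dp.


frac = (90.3 - 76.2) / (99.8 - 76.2) = 0.5975

0.5975


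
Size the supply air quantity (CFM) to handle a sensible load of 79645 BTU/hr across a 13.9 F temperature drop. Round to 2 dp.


CFM = 79645 / (1.08 * 13.9) = 5305.42

5305.42 CFM


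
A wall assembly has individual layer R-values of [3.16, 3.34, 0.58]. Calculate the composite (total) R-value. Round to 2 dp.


R_total = 3.16 + 3.34 + 0.58 = 7.08

7.08


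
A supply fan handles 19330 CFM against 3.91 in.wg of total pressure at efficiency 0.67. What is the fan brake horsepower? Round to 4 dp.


BHP = 19330 * 3.91 / (6356 * 0.67) = 17.7480 hp

17.7480 hp


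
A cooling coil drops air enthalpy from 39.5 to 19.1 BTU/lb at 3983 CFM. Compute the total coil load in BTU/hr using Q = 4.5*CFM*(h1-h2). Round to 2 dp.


Q = 4.5 * 3983 * (39.5 - 19.1) = 365639.40 BTU/hr

365639.40 BTU/hr


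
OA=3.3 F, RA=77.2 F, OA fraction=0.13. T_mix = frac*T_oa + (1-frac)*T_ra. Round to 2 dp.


T_mix = 0.13*3.3 + 0.87*77.2 = 67.59 F

67.59 F


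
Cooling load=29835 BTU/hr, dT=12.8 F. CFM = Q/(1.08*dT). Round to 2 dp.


CFM = 29835 / (1.08 * 12.8) = 2158.20

2158.20 CFM


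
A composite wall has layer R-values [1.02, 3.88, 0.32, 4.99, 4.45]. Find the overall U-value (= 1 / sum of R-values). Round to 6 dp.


R_total = 1.02 + 3.88 + 0.32 + 4.99 + 4.45 = 14.66
U = 1/14.66 = 0.068213

0.068213


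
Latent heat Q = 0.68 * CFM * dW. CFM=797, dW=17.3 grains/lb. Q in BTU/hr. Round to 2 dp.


Q = 0.68 * 797 * 17.3 = 9375.91 BTU/hr

9375.91 BTU/hr


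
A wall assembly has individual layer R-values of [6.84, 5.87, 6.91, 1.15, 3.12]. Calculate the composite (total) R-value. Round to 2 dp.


R_total = 6.84 + 5.87 + 6.91 + 1.15 + 3.12 = 23.89

23.89


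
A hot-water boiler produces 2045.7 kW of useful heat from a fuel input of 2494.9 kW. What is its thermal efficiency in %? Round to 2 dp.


eta = (2045.7/2494.9)*100 = 82.00 %

82.00 %


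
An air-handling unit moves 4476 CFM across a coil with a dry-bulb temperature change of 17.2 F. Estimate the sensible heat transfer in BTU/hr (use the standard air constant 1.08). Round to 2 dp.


Q = 1.08 * 4476 * 17.2 = 83146.18 BTU/hr

83146.18 BTU/hr


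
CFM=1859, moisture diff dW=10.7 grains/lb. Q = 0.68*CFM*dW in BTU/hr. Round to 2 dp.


Q = 0.68 * 1859 * 10.7 = 13526.08 BTU/hr

13526.08 BTU/hr


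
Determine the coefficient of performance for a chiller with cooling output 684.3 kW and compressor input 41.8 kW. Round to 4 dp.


COP = 684.3 / 41.8 = 16.3708

16.3708


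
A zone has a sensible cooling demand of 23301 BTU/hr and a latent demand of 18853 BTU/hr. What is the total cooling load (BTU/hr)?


Qt = 23301 + 18853 = 42154 BTU/hr

42154 BTU/hr


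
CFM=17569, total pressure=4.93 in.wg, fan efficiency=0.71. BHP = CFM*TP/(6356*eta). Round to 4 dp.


BHP = 17569 * 4.93 / (6356 * 0.71) = 19.1934 hp

19.1934 hp


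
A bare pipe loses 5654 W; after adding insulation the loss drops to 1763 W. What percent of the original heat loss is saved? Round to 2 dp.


Savings = ((5654-1763)/5654)*100 = 68.82 %

68.82 %


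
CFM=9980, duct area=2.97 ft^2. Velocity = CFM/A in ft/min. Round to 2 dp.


V = 9980 / 2.97 = 3360.27 ft/min

3360.27 ft/min


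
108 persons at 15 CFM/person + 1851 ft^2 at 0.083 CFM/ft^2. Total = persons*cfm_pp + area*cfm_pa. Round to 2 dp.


Total = 108*15 + 1851*0.083 = 1773.63 CFM

1773.63 CFM


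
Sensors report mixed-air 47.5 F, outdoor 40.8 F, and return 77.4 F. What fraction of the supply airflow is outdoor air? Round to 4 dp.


frac = (47.5 - 77.4) / (40.8 - 77.4) = 0.8169

0.8169


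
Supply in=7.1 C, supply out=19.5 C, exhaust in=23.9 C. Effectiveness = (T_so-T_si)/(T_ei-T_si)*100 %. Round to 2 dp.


eff = (19.5-7.1)/(23.9-7.1)*100 = 73.81 %

73.81 %


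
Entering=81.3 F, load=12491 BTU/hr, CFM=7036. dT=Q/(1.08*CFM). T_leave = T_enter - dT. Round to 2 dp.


dT = 12491/(1.08*7036) = 1.6438
T_leave = 81.3 - 1.6438 = 79.66 F

79.66 F
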